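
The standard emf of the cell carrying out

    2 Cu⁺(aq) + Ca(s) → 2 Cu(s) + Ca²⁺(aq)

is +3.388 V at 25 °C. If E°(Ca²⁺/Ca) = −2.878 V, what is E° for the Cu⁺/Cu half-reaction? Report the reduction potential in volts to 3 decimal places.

+0.510 V

In the reaction as written the Cu⁺/Cu couple is reduced (cathode) and Ca²⁺/Ca is oxidized (anode), so E°cell = E°(Cu⁺/Cu) − E°(Ca²⁺/Ca).
E°(Cu⁺/Cu) = E°cell + E°(anode) = +3.388 + (−2.878) = +0.510 V.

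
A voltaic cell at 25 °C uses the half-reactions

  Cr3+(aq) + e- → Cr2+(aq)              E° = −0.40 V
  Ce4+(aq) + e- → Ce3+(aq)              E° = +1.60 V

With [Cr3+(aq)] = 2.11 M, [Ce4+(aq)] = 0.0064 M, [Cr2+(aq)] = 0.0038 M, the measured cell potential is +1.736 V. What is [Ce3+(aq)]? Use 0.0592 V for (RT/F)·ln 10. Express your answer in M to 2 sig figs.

With Ce⁴⁺/Ce³⁺ at the cathode and Cr³⁺/Cr²⁺ at the anode, E°cell = +1.60 − (−0.40) = +2.00 V (n = 1).
From the Nernst equation, log Q = n(E° − E)/0.0592 = 1·(+2.00 − (+1.736))/0.0592 = 4.459.
For Ce4+(aq) + Cr2+(aq) → Ce3+(aq) + Cr3+(aq), the reaction quotient is Q = ([Ce3+(aq)]·[Cr3+(aq)]) / ([Ce4+(aq)]·[Cr2+(aq)]).
Solving for the unknown gives log [Ce3+(aq)] = −0.479, so [Ce3+(aq)] ≈ 0.33 M.

0.33 M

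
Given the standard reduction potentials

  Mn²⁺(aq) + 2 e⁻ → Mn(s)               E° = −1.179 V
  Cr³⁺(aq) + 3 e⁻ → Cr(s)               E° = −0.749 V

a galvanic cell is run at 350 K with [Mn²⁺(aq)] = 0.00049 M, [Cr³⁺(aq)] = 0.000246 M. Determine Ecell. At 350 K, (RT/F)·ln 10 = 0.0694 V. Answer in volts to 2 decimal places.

+0.46 V

Since E°(Cr³⁺/Cr) > E°(Mn²⁺/Mn), Cr³⁺/Cr serves as the cathode.
E°cell = −0.749 − (−1.179) = +0.430 V, with n = 6 electrons transferred.
The balanced reaction is 2 Cr³⁺(aq) + 3 Mn(s) → 2 Cr(s) + 3 Mn²⁺(aq), so Q = [Mn²⁺(aq)]^3 / [Cr³⁺(aq)]^2 = 0.00194 and log Q = −2.711.
E = E° − (0.0694/n)·log Q = +0.430 − (0.0694/6)(−2.711) = +0.46 V.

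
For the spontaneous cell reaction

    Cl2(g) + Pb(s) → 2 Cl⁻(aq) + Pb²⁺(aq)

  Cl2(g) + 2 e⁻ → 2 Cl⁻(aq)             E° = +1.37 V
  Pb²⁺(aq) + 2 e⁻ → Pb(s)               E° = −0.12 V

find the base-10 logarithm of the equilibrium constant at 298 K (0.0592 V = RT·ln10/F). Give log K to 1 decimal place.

The Cl₂/Cl⁻ couple is reduced (cathode); E°cell = +1.37 − (−0.12) = +1.49 V with n = 2.
At equilibrium E = 0, so log K = nE°cell / 0.0592 = (2)(+1.49) / 0.0592 = 50.3.

log K = 50.3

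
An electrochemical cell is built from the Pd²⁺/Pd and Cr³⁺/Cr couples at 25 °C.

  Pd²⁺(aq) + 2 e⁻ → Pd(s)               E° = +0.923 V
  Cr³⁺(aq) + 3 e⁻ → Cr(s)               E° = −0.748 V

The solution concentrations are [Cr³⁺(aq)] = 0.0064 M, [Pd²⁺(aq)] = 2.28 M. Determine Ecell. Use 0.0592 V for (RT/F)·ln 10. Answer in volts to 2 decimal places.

+1.72 V

The Pd²⁺/Pd couple has the more positive E°, so it is the cathode; Cr³⁺/Cr is the anode.
E°cell = +0.923 − (−0.748) = +1.671 V, with n = 6 electrons transferred.
The balanced reaction is 3 Pd²⁺(aq) + 2 Cr(s) → 3 Pd(s) + 2 Cr³⁺(aq), so Q = [Cr³⁺(aq)]^2 / [Pd²⁺(aq)]^3 = 3.46×10^−6 and log Q = −5.461.
E = E° − (0.0592/n)·log Q = +1.671 − (0.0592/6)(−5.461) = +1.72 V.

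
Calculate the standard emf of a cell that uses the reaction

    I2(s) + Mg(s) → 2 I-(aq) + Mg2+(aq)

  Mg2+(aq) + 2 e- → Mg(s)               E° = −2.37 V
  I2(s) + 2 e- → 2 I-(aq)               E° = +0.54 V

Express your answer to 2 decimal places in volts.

I2(s) gains electrons, so the I₂/I⁻ couple is the cathode; the Mg²⁺/Mg couple is the anode.
E°cell = E°(cathode) − E°(anode) = +0.54 − (−2.37) = +2.91 V.

+2.91 V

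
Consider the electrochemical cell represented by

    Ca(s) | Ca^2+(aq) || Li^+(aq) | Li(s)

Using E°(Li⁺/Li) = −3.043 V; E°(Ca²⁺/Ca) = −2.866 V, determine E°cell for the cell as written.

By convention the left-hand electrode in cell notation is the anode (oxidation) and the right-hand electrode is the cathode (reduction).
E°cell = E°(right) − E°(left) = −3.043 − (−2.866) = −0.177 V.
The negative sign shows that, as written, the cell would require an external voltage to drive the reaction.

−0.177 V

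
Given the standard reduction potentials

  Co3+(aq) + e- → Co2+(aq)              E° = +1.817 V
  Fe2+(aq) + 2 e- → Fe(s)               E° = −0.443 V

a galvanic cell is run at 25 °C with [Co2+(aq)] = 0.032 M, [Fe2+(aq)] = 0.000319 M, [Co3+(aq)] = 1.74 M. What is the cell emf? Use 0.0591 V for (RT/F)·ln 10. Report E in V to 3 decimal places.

+2.466 V

Since E°(Co³⁺/Co²⁺) > E°(Fe²⁺/Fe), Co³⁺/Co²⁺ serves as the cathode.
E°cell = E°cat − E°an = +1.817 − (−0.443) = +2.260 V; n = 2.
For the overall reaction 2 Co3+(aq) + Fe(s) → 2 Co2+(aq) + Fe2+(aq), Q = ([Co2+(aq)]^2·[Fe2+(aq)]) / [Co3+(aq)]^2 = 1.08×10^−7, giving log Q = −6.967.
By the Nernst equation, E = +2.260 − (0.0591/2)·(−6.967) = +2.466 V.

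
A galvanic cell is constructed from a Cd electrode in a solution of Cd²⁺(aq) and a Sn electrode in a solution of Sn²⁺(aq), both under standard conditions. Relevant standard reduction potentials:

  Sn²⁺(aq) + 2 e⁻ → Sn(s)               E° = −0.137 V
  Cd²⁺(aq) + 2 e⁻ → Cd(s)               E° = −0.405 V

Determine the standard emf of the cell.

Of the two couples in this cell, the one with the more positive reduction potential is reduced at the cathode: here that is Sn²⁺/Sn (−0.137 V); Cd²⁺/Cd (−0.405 V) is the anode.
E°cell = E°(cathode) − E°(anode) = −0.137 − (−0.405) = +0.268 V.

+0.268 V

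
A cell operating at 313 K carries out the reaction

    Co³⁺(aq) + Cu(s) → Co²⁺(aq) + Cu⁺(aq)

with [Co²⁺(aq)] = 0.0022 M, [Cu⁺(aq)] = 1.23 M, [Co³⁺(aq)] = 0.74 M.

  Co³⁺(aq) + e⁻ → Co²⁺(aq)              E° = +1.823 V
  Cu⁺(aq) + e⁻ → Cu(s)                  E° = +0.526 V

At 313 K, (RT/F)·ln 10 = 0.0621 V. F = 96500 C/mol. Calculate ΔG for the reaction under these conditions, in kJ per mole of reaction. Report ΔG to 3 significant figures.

E°cell = +1.823 − (+0.526) = +1.297 V; the balanced reaction transfers n = 1 electron.
Q = ([Co²⁺(aq)]·[Cu⁺(aq)]) / [Co³⁺(aq)] = 0.00366, so log Q = −2.437 and E = +1.297 − (0.0621/1)(−2.437) = +1.4483 V.
ΔG = −nFE = −(1)(96500)(+1.4483) J/mol = −140 kJ/mol.

−140 kJ/mol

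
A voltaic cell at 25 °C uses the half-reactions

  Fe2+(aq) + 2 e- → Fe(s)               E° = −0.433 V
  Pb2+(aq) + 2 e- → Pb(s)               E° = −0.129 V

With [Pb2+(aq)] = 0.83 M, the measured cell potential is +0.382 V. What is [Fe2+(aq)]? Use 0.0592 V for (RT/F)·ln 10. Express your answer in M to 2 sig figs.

0.0019 M

With Pb²⁺/Pb at the cathode and Fe²⁺/Fe at the anode, E°cell = −0.129 − (−0.433) = +0.304 V (n = 2).
From the Nernst equation, log Q = n(E° − E)/0.0592 = 2·(+0.304 − (+0.382))/0.0592 = −2.635.
The balanced reaction is Pb2+(aq) + Fe(s) → Pb(s) + Fe2+(aq), so Q = [Fe2+(aq)] / [Pb2+(aq)].
Solving for the unknown gives log [Fe2+(aq)] = −2.716, so [Fe2+(aq)] ≈ 0.0019 M.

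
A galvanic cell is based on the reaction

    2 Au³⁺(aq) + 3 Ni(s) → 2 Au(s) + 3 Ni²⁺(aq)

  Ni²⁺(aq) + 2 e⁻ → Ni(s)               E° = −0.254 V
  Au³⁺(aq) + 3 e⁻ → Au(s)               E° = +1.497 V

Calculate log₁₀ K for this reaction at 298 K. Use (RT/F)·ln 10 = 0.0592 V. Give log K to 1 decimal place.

The Au³⁺/Au couple is reduced (cathode); E°cell = +1.497 − (−0.254) = +1.751 V with n = 6.
At equilibrium E = 0, so log K = nE°cell / 0.0592 = (6)(+1.751) / 0.0592 = 177.5.

log K = 177.5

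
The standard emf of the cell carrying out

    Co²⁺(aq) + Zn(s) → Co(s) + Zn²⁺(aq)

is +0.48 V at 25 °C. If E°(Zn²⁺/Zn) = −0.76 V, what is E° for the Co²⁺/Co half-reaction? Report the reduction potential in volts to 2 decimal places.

In the reaction as written the Co²⁺/Co couple is reduced (cathode) and Zn²⁺/Zn is oxidized (anode), so E°cell = E°(Co²⁺/Co) − E°(Zn²⁺/Zn).
E°(Co²⁺/Co) = E°cell + E°(anode) = +0.48 + (−0.76) = −0.28 V.

−0.28 V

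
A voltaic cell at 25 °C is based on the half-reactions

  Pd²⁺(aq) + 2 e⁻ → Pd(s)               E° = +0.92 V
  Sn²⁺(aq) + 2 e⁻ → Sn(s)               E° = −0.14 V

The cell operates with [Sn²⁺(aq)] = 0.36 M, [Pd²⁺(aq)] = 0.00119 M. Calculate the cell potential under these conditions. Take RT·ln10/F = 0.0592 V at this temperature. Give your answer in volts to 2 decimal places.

+0.99 V

The Pd²⁺/Pd couple has the more positive E°, so it is the cathode; Sn²⁺/Sn is the anode.
The standard potential is +0.92 − (−0.14) = +1.06 V and the balanced reaction transfers n = 2 electrons.
Balancing gives Pd²⁺(aq) + Sn(s) → Pd(s) + Sn²⁺(aq); hence Q = [Sn²⁺(aq)] / [Pd²⁺(aq)] = 303 (log Q = 2.481).
E = E° − (0.0592/n)·log Q = +1.06 − (0.0592/2)(2.481) = +0.99 V.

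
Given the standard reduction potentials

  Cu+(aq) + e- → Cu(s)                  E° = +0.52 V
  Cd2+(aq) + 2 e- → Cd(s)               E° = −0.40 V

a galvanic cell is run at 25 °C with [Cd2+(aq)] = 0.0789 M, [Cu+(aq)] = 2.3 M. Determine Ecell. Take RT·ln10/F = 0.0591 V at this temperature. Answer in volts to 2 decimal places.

+0.97 V

The Cu⁺/Cu couple has the more positive E°, so it is the cathode; Cd²⁺/Cd is the anode.
E°cell = E°cat − E°an = +0.52 − (−0.40) = +0.92 V; n = 2.
The balanced reaction is 2 Cu+(aq) + Cd(s) → 2 Cu(s) + Cd2+(aq), so Q = [Cd2+(aq)] / [Cu+(aq)]^2 = 0.0149 and log Q = −1.826.
Applying E = E° − (RT ln10/nF)·log Q gives +0.92 − (0.0591/2)(−1.826) = +0.97 V.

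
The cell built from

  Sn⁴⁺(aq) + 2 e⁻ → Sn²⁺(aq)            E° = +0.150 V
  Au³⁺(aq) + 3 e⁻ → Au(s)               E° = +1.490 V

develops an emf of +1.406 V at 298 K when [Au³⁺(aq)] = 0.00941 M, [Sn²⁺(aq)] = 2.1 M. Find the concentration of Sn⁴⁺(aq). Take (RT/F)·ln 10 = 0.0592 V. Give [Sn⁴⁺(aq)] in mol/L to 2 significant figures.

The Au³⁺/Au couple has the larger reduction potential, so it is the cathode: E°cell = +1.490 − (+0.150) = +1.340 V and n = 6.
From the Nernst equation, log Q = n(E° − E)/0.0592 = 6·(+1.340 − (+1.406))/0.0592 = −6.689.
For 2 Au³⁺(aq) + 3 Sn²⁺(aq) → 2 Au(s) + 3 Sn⁴⁺(aq), the reaction quotient is Q = [Sn⁴⁺(aq)]^3 / ([Au³⁺(aq)]^2·[Sn²⁺(aq)]^3).
Substituting the known concentrations and solving, log [Sn⁴⁺(aq)] = −3.258 and [Sn⁴⁺(aq)] = 0.00055 M.

0.00055 M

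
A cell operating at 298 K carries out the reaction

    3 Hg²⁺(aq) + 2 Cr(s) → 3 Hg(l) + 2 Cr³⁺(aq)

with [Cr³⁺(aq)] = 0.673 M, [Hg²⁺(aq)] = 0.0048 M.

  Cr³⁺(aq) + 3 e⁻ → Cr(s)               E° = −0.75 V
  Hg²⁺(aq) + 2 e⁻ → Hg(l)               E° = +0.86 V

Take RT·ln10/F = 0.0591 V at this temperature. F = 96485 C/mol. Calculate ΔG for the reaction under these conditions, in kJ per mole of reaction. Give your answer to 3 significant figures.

The standard cell potential is +0.86 − (−0.75) = +1.61 V, with n = 6 electrons in the balanced equation.
Here Q = [Cr³⁺(aq)]^2 / [Hg²⁺(aq)]^3 = 4.1×10^6 (log Q = 6.612), giving E = +1.61 − (0.0591/6)·(6.612) = +1.5449 V.
Finally ΔG = −nFE = −(6)(96485 C/mol)(+1.5449 V) = −894 kJ/mol.

−894 kJ/mol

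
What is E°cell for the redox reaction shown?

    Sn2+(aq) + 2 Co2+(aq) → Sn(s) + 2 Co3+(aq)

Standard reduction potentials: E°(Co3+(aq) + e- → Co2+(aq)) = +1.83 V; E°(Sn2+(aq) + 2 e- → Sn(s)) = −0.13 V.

In the reaction as written, Sn2+(aq) is reduced (cathode) and Co3+(aq) is produced by oxidation at the anode.
E°cell = E°(cathode) − E°(anode) = −0.13 − (+1.83) = −1.96 V.
The negative E°cell means the reaction is non-spontaneous in the direction written.

−1.96 V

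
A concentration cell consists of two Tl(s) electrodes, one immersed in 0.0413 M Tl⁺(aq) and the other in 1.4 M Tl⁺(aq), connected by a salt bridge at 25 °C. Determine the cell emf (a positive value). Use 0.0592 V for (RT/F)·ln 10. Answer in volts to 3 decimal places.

For a concentration cell E°cell = 0, since both electrodes use the same couple.
The compartment with the higher Tl⁺(aq) concentration (1.4 M) acts as the cathode; ions are reduced there and produced at the dilute (0.0413 M) anode.
With n = 1, Ecell = −(0.0592/1)·log([dilute]/[conc]) = −(0.0592/1)·log(0.0413/1.4) = +0.091 V.

0.091 V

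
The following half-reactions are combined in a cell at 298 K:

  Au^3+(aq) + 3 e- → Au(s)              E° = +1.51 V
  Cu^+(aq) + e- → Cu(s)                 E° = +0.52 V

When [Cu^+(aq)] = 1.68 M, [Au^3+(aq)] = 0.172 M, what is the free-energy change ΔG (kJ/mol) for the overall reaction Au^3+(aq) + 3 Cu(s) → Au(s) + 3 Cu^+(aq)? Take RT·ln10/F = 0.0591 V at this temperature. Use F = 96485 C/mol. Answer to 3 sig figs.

−278 kJ/mol

With Au³⁺/Au reduced at the cathode, E°cell = +1.51 − (+0.52) = +0.99 V and n = 3.
Q = [Cu^+(aq)]^3 / [Au^3+(aq)] = 27.6, so log Q = 1.440 and E = +0.99 − (0.0591/3)(1.440) = +0.9616 V.
Finally ΔG = −nFE = −(3)(96485 C/mol)(+0.9616 V) = −278 kJ/mol.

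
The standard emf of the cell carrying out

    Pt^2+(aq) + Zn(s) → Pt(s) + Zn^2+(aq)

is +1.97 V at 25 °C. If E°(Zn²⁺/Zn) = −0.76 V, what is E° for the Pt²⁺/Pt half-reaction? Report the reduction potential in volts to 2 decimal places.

+1.21 V

In the reaction as written the Pt²⁺/Pt couple is reduced (cathode) and Zn²⁺/Zn is oxidized (anode), so E°cell = E°(Pt²⁺/Pt) − E°(Zn²⁺/Zn).
E°(Pt²⁺/Pt) = E°cell + E°(anode) = +1.97 + (−0.76) = +1.21 V.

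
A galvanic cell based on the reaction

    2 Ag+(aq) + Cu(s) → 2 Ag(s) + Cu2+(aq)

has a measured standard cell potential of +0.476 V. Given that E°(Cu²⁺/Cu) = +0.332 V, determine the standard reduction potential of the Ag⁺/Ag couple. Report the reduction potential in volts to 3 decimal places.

In the reaction as written the Ag⁺/Ag couple is reduced (cathode) and Cu²⁺/Cu is oxidized (anode), so E°cell = E°(Ag⁺/Ag) − E°(Cu²⁺/Cu).
E°(Ag⁺/Ag) = E°cell + E°(anode) = +0.476 + (+0.332) = +0.808 V.

+0.808 V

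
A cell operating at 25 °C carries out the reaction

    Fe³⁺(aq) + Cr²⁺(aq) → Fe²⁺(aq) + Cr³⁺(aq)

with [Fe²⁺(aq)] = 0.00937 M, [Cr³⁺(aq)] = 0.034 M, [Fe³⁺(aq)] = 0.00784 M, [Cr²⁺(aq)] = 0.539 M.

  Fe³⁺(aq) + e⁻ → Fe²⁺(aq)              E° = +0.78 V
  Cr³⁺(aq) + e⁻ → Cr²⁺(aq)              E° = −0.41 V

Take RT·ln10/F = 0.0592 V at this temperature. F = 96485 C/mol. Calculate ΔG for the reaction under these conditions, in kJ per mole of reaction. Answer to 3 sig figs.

The standard cell potential is +0.78 − (−0.41) = +1.19 V, with n = 1 electron in the balanced equation.
Here Q = ([Fe²⁺(aq)]·[Cr³⁺(aq)]) / ([Fe³⁺(aq)]·[Cr²⁺(aq)]) = 0.0754 (log Q = −1.123), giving E = +1.19 − (0.0592/1)·(−1.123) = +1.2565 V.
Then ΔG = −nFE = −1 × 96485 × +1.2565 J/mol = −121 kJ/mol.

−121 kJ/mol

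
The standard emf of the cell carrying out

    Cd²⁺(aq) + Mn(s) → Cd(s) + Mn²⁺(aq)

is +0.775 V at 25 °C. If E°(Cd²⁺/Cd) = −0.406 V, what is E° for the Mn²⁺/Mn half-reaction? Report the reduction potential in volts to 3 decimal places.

−1.181 V

In the reaction as written the Cd²⁺/Cd couple is reduced (cathode) and Mn²⁺/Mn is oxidized (anode), so E°cell = E°(Cd²⁺/Cd) − E°(Mn²⁺/Mn).
E°(Mn²⁺/Mn) = E°(cathode) − E°cell = −0.406 − (+0.775) = −1.181 V.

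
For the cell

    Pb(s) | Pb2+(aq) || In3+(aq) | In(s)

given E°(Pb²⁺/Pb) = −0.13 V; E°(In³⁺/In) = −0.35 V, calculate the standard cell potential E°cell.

−0.22 V

By convention the left-hand electrode in cell notation is the anode (oxidation) and the right-hand electrode is the cathode (reduction).
E°cell = E°(right) − E°(left) = −0.35 − (−0.13) = −0.22 V.
The negative sign shows that, as written, the cell would require an external voltage to drive the reaction.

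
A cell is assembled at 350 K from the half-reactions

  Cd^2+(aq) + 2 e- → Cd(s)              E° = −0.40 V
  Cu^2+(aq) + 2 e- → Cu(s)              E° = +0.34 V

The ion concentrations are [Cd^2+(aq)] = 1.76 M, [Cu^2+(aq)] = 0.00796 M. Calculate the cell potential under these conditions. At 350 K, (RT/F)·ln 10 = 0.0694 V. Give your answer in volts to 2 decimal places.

+0.66 V

The Cu²⁺/Cu couple has the more positive E°, so it is the cathode; Cd²⁺/Cd is the anode.
The standard potential is +0.34 − (−0.40) = +0.74 V and the balanced reaction transfers n = 2 electrons.
Balancing gives Cu^2+(aq) + Cd(s) → Cu(s) + Cd^2+(aq); hence Q = [Cd^2+(aq)] / [Cu^2+(aq)] = 221 (log Q = 2.345).
Applying E = E° − (RT ln10/nF)·log Q gives +0.74 − (0.0694/2)(2.345) = +0.66 V.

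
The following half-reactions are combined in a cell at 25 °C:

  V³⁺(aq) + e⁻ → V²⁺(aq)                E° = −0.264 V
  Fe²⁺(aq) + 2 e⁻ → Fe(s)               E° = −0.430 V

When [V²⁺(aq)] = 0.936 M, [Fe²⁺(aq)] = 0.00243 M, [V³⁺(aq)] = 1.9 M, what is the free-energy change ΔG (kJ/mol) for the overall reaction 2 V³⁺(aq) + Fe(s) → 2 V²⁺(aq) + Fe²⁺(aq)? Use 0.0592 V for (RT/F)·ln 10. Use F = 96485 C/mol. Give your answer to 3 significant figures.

E°cell = −0.264 − (−0.430) = +0.166 V; the balanced reaction transfers n = 2 electrons.
The reaction quotient is ([V²⁺(aq)]^2·[Fe²⁺(aq)]) / [V³⁺(aq)]^2 = 0.00059; by Nernst, E = +0.166 − (0.0592/2)(−3.229) = +0.2616 V.
Finally ΔG = −nFE = −(2)(96485 C/mol)(+0.2616 V) = −50.5 kJ/mol.

−50.5 kJ/mol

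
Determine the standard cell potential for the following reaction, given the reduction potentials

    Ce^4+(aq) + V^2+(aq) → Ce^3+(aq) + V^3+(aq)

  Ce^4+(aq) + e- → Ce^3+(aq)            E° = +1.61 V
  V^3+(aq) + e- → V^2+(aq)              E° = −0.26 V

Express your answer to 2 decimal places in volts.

Ce^4+(aq) gains electrons, so the Ce⁴⁺/Ce³⁺ couple is the cathode; the V³⁺/V²⁺ couple is the anode.
E°cell = E°(cathode) − E°(anode) = +1.61 − (−0.26) = +1.87 V.
The positive value indicates the reaction is spontaneous as written.

+1.87 V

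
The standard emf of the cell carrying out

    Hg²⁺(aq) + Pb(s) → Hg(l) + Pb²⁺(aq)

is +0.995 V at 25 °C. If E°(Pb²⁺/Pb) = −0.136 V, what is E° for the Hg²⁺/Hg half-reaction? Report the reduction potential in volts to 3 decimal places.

In the reaction as written the Hg²⁺/Hg couple is reduced (cathode) and Pb²⁺/Pb is oxidized (anode), so E°cell = E°(Hg²⁺/Hg) − E°(Pb²⁺/Pb).
E°(Hg²⁺/Hg) = E°cell + E°(anode) = +0.995 + (−0.136) = +0.859 V.

+0.859 V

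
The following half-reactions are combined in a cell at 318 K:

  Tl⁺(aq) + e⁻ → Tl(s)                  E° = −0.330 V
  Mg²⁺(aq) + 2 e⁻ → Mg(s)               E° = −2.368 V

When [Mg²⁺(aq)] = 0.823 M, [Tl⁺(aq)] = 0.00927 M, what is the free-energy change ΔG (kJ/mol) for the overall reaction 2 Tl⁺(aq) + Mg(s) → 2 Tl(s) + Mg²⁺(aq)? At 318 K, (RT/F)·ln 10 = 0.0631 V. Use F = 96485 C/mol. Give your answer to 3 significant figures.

−369 kJ/mol

With Tl⁺/Tl reduced at the cathode, E°cell = −0.330 − (−2.368) = +2.038 V and n = 2.
Here Q = [Mg²⁺(aq)] / [Tl⁺(aq)]^2 = 9.58×10^3 (log Q = 3.981), giving E = +2.038 − (0.0631/2)·(3.981) = +1.9124 V.
Finally ΔG = −nFE = −(2)(96485 C/mol)(+1.9124 V) = −369 kJ/mol.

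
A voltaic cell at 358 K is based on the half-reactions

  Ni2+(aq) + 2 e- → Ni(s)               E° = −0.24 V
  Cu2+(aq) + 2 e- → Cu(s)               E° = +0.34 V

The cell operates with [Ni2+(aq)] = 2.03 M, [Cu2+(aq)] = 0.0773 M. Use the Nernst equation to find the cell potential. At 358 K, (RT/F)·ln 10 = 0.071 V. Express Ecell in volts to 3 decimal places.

+0.530 V

Since E°(Cu²⁺/Cu) > E°(Ni²⁺/Ni), Cu²⁺/Cu serves as the cathode.
E°cell = E°cat − E°an = +0.34 − (−0.24) = +0.58 V; n = 2.
For the overall reaction Cu2+(aq) + Ni(s) → Cu(s) + Ni2+(aq), Q = [Ni2+(aq)] / [Cu2+(aq)] = 26.3, giving log Q = 1.419.
By the Nernst equation, E = +0.58 − (0.071/2)·(1.419) = +0.530 V.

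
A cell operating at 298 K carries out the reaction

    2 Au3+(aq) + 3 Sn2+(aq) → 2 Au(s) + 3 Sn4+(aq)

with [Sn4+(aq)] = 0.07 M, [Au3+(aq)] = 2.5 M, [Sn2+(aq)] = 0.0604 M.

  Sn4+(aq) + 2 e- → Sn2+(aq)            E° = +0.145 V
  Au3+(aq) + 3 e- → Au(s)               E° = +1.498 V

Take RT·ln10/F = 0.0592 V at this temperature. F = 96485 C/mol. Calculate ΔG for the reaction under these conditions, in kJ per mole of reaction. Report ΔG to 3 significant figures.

−787 kJ/mol

E°cell = +1.498 − (+0.145) = +1.353 V; the balanced reaction transfers n = 6 electrons.
The reaction quotient is [Sn4+(aq)]^3 / ([Au3+(aq)]^2·[Sn2+(aq)]^3) = 0.249; by Nernst, E = +1.353 − (0.0592/6)(−0.604) = +1.3590 V.
ΔG = −nFE = −(6)(96485)(+1.3590) J/mol = −787 kJ/mol.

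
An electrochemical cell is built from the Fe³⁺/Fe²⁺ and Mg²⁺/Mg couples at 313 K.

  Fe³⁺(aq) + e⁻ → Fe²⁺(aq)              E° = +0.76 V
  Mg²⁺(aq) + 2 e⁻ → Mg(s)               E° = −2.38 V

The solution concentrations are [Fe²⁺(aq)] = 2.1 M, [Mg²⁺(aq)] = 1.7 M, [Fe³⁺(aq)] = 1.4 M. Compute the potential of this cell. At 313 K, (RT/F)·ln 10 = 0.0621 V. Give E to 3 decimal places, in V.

+3.122 V

The Fe³⁺/Fe²⁺ couple has the more positive E°, so it is the cathode; Mg²⁺/Mg is the anode.
E°cell = +0.76 − (−2.38) = +3.14 V, with n = 2 electrons transferred.
Balancing gives 2 Fe³⁺(aq) + Mg(s) → 2 Fe²⁺(aq) + Mg²⁺(aq); hence Q = ([Fe²⁺(aq)]^2·[Mg²⁺(aq)]) / [Fe³⁺(aq)]^2 = 3.83 (log Q = 0.583).
E = E° − (0.0621/n)·log Q = +3.14 − (0.0621/2)(0.583) = +3.122 V.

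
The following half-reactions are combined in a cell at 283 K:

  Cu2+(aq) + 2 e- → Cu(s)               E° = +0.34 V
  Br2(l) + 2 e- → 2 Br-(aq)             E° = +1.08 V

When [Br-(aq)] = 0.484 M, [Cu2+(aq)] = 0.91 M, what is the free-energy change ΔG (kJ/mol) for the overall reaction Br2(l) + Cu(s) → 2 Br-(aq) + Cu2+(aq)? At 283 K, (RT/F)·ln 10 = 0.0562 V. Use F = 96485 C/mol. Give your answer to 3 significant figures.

With Br₂/Br⁻ reduced at the cathode, E°cell = +1.08 − (+0.34) = +0.74 V and n = 2.
Here Q = [Br-(aq)]^2·[Cu2+(aq)] = 0.213 (log Q = −0.671), giving E = +0.74 − (0.0562/2)·(−0.671) = +0.7589 V.
ΔG = −nFE = −(2)(96485)(+0.7589) J/mol = −146 kJ/mol.

−146 kJ/mol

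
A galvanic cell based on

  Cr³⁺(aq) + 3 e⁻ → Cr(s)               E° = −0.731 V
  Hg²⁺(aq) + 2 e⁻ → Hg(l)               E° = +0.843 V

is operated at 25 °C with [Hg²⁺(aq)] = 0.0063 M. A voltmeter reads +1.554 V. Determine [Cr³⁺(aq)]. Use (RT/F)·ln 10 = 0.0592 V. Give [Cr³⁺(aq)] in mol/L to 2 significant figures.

The Hg²⁺/Hg couple has the larger reduction potential, so it is the cathode: E°cell = +0.843 − (−0.731) = +1.574 V and n = 6.
Rearranging E = E° − (0.0592/n)·log Q gives log Q = 6(+1.574 − (+1.554))/0.0592 = 2.027.
For 3 Hg²⁺(aq) + 2 Cr(s) → 3 Hg(l) + 2 Cr³⁺(aq), the reaction quotient is Q = [Cr³⁺(aq)]^2 / [Hg²⁺(aq)]^3.
Substituting the known concentrations and solving, log [Cr³⁺(aq)] = −2.287 and [Cr³⁺(aq)] = 0.0052 M.

0.0052 M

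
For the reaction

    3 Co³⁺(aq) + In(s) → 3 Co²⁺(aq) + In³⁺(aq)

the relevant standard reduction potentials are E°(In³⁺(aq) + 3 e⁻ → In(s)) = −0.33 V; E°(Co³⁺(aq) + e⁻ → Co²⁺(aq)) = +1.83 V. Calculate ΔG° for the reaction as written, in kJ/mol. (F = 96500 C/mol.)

−625 kJ/mol

In the reaction as written Co³⁺(aq) is reduced, so the Co³⁺/Co²⁺ couple is the cathode and In³⁺/In is the anode.
E°cell = +1.83 − (−0.33) = +2.16 V; balancing electrons gives n = 3.
ΔG° = −nFE°cell = −(3)(96500)(+2.16) J/mol = −625 kJ/mol.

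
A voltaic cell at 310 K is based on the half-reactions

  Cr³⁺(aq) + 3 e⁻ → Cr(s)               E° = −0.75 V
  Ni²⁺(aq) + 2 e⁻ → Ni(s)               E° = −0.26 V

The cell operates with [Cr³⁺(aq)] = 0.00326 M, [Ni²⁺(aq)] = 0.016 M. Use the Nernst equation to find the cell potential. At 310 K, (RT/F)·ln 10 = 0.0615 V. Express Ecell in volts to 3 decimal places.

+0.486 V

The Ni²⁺/Ni couple has the more positive E°, so it is the cathode; Cr³⁺/Cr is the anode.
The standard potential is −0.26 − (−0.75) = +0.49 V and the balanced reaction transfers n = 6 electrons.
For the overall reaction 3 Ni²⁺(aq) + 2 Cr(s) → 3 Ni(s) + 2 Cr³⁺(aq), Q = [Cr³⁺(aq)]^2 / [Ni²⁺(aq)]^3 = 2.59, giving log Q = 0.414.
Applying E = E° − (RT ln10/nF)·log Q gives +0.49 − (0.0615/6)(0.414) = +0.486 V.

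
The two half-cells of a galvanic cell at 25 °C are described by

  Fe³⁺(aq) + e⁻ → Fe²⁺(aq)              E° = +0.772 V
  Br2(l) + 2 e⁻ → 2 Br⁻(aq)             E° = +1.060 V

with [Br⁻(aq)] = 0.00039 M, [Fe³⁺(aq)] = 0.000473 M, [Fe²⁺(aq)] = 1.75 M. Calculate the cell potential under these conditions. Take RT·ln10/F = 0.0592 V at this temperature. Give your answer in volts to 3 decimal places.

Since E°(Br₂/Br⁻) > E°(Fe³⁺/Fe²⁺), Br₂/Br⁻ serves as the cathode.
E°cell = E°cat − E°an = +1.060 − (+0.772) = +0.288 V; n = 2.
Balancing gives Br2(l) + 2 Fe²⁺(aq) → 2 Br⁻(aq) + 2 Fe³⁺(aq); hence Q = ([Br⁻(aq)]^2·[Fe³⁺(aq)]^2) / [Fe²⁺(aq)]^2 = 1.11×10^−14 (log Q = −13.954).
E = E° − (0.0592/n)·log Q = +0.288 − (0.0592/2)(−13.954) = +0.701 V.

+0.701 V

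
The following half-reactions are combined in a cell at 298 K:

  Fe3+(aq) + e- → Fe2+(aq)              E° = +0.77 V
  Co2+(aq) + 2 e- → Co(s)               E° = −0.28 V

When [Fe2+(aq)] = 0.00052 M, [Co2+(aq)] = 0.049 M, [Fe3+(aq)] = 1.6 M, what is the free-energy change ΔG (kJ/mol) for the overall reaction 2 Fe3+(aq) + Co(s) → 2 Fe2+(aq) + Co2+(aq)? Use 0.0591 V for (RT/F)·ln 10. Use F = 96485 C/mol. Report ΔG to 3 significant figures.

−250 kJ/mol

E°cell = +0.77 − (−0.28) = +1.05 V; the balanced reaction transfers n = 2 electrons.
Q = ([Fe2+(aq)]^2·[Co2+(aq)]) / [Fe3+(aq)]^2 = 5.18×10^−9, so log Q = −8.286 and E = +1.05 − (0.0591/2)(−8.286) = +1.2949 V.
Then ΔG = −nFE = −2 × 96485 × +1.2949 J/mol = −250 kJ/mol.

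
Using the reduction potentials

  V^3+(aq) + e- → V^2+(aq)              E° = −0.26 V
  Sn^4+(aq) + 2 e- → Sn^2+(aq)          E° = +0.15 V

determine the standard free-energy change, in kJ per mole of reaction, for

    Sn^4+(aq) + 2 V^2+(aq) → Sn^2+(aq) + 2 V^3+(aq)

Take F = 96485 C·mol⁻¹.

In the reaction as written Sn^4+(aq) is reduced, so the Sn⁴⁺/Sn²⁺ couple is the cathode and V³⁺/V²⁺ is the anode.
E°cell = +0.15 − (−0.26) = +0.41 V; balancing electrons gives n = 2.
ΔG° = −nFE°cell = −(2)(96485)(+0.41) J/mol = −79.1 kJ/mol.

−79.1 kJ/mol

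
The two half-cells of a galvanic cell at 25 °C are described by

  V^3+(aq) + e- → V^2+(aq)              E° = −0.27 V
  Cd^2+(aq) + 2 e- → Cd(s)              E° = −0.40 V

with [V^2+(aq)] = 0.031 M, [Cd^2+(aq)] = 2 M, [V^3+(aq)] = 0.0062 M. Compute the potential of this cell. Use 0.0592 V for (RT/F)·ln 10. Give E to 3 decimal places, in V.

V³⁺/V²⁺ is reduced (cathode, E° = −0.27 V) and Cd²⁺/Cd is oxidized (anode).
E°cell = E°cat − E°an = −0.27 − (−0.40) = +0.13 V; n = 2.
Balancing gives 2 V^3+(aq) + Cd(s) → 2 V^2+(aq) + Cd^2+(aq); hence Q = ([V^2+(aq)]^2·[Cd^2+(aq)]) / [V^3+(aq)]^2 = 50 (log Q = 1.699).
By the Nernst equation, E = +0.13 − (0.0592/2)·(1.699) = +0.080 V.

+0.080 V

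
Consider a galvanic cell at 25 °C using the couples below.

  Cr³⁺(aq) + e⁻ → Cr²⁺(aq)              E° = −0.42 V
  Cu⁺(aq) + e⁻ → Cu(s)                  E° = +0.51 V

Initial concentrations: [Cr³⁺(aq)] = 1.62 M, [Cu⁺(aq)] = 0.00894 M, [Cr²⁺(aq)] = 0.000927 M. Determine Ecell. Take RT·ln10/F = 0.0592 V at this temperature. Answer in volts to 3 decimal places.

Since E°(Cu⁺/Cu) > E°(Cr³⁺/Cr²⁺), Cu⁺/Cu serves as the cathode.
E°cell = E°cat − E°an = +0.51 − (−0.42) = +0.93 V; n = 1.
The balanced reaction is Cu⁺(aq) + Cr²⁺(aq) → Cu(s) + Cr³⁺(aq), so Q = [Cr³⁺(aq)] / ([Cu⁺(aq)]·[Cr²⁺(aq)]) = 1.95×10^5 and log Q = 5.291.
Applying E = E° − (RT ln10/nF)·log Q gives +0.93 − (0.0592/1)(5.291) = +0.617 V.

+0.617 V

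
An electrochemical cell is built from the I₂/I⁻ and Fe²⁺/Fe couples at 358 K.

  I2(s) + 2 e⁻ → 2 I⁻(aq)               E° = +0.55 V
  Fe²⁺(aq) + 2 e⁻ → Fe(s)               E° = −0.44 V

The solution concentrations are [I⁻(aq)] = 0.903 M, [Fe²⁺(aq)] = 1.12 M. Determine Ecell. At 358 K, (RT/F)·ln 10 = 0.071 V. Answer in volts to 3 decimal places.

+0.991 V

Since E°(I₂/I⁻) > E°(Fe²⁺/Fe), I₂/I⁻ serves as the cathode.
E°cell = +0.55 − (−0.44) = +0.99 V, with n = 2 electrons transferred.
For the overall reaction I2(s) + Fe(s) → 2 I⁻(aq) + Fe²⁺(aq), Q = [I⁻(aq)]^2·[Fe²⁺(aq)] = 0.913, giving log Q = −0.039.
Applying E = E° − (RT ln10/nF)·log Q gives +0.99 − (0.071/2)(−0.039) = +0.991 V.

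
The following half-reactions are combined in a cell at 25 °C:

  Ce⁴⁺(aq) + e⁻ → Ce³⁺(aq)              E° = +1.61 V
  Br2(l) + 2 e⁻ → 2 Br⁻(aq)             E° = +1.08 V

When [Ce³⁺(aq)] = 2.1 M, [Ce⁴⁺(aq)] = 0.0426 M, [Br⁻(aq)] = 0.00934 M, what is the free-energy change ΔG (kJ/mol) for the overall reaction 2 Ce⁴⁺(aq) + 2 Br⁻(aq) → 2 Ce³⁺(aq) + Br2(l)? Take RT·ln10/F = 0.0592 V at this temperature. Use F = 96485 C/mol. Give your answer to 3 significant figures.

The standard cell potential is +1.61 − (+1.08) = +0.53 V, with n = 2 electrons in the balanced equation.
Here Q = [Ce³⁺(aq)]^2 / ([Ce⁴⁺(aq)]^2·[Br⁻(aq)]^2) = 2.79×10^7 (log Q = 7.445), giving E = +0.53 − (0.0592/2)·(7.445) = +0.3096 V.
Then ΔG = −nFE = −2 × 96485 × +0.3096 J/mol = −59.7 kJ/mol.

−59.7 kJ/mol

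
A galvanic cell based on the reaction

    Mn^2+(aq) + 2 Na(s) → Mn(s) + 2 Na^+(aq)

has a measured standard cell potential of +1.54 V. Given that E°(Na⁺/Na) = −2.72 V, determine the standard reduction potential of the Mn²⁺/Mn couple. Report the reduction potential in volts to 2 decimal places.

−1.18 V

In the reaction as written the Mn²⁺/Mn couple is reduced (cathode) and Na⁺/Na is oxidized (anode), so E°cell = E°(Mn²⁺/Mn) − E°(Na⁺/Na).
E°(Mn²⁺/Mn) = E°cell + E°(anode) = +1.54 + (−2.72) = −1.18 V.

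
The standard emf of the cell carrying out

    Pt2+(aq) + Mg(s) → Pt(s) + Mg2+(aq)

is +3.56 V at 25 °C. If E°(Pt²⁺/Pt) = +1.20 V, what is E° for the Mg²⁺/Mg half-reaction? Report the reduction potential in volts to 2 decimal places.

−2.36 V

In the reaction as written the Pt²⁺/Pt couple is reduced (cathode) and Mg²⁺/Mg is oxidized (anode), so E°cell = E°(Pt²⁺/Pt) − E°(Mg²⁺/Mg).
E°(Mg²⁺/Mg) = E°(cathode) − E°cell = +1.20 − (+3.56) = −2.36 V.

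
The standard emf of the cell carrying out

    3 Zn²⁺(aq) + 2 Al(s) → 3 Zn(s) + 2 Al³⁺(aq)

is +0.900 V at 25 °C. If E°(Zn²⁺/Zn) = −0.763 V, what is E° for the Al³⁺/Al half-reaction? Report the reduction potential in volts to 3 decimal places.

In the reaction as written the Zn²⁺/Zn couple is reduced (cathode) and Al³⁺/Al is oxidized (anode), so E°cell = E°(Zn²⁺/Zn) − E°(Al³⁺/Al).
E°(Al³⁺/Al) = E°(cathode) − E°cell = −0.763 − (+0.900) = −1.663 V.

−1.663 V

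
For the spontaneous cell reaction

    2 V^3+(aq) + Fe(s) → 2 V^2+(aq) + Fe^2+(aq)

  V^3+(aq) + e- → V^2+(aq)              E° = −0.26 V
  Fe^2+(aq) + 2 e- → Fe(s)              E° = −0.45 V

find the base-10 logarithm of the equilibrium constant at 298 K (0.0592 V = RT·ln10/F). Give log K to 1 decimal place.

log K = 6.4

The V³⁺/V²⁺ couple is reduced (cathode); E°cell = −0.26 − (−0.45) = +0.19 V with n = 2.
At equilibrium E = 0, so log K = nE°cell / 0.0592 = (2)(+0.19) / 0.0592 = 6.4.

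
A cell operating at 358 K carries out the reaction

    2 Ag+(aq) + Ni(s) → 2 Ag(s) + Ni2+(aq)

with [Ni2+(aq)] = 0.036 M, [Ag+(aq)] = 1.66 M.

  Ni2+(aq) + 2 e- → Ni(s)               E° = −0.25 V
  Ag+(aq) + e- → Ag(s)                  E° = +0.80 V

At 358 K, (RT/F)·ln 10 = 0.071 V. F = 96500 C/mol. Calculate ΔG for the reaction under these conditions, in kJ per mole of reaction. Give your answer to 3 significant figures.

E°cell = +0.80 − (−0.25) = +1.05 V; the balanced reaction transfers n = 2 electrons.
The reaction quotient is [Ni2+(aq)] / [Ag+(aq)]^2 = 0.0131; by Nernst, E = +1.05 − (0.071/2)(−1.884) = +1.1169 V.
Finally ΔG = −nFE = −(2)(96500 C/mol)(+1.1169 V) = −216 kJ/mol.

−216 kJ/mol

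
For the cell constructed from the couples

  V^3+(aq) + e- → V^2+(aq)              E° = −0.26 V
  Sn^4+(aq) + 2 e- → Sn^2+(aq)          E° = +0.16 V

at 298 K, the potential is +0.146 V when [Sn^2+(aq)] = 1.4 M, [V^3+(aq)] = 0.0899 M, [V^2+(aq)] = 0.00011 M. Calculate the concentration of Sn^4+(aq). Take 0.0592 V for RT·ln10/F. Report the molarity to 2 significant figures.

The Sn⁴⁺/Sn²⁺ couple has the larger reduction potential, so it is the cathode: E°cell = +0.16 − (−0.26) = +0.42 V and n = 2.
Since E = E° − (0.0592/n)·log Q, log Q = n(E° − E)/0.0592 = 9.257.
Balancing electrons gives Sn^4+(aq) + 2 V^2+(aq) → Sn^2+(aq) + 2 V^3+(aq); thus Q = ([Sn^2+(aq)]·[V^3+(aq)]^2) / ([Sn^4+(aq)]·[V^2+(aq)]^2).
Isolating [Sn^4+(aq)] in Q = 10^{9.257} yields log [Sn^4+(aq)] = −3.286, i.e. 0.00052 M.

0.00052 M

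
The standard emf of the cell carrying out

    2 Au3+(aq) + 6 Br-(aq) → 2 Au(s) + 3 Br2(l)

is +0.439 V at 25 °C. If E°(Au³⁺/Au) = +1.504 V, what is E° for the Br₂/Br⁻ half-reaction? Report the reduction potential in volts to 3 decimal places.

In the reaction as written the Au³⁺/Au couple is reduced (cathode) and Br₂/Br⁻ is oxidized (anode), so E°cell = E°(Au³⁺/Au) − E°(Br₂/Br⁻).
E°(Br₂/Br⁻) = E°(cathode) − E°cell = +1.504 − (+0.439) = +1.065 V.

+1.065 V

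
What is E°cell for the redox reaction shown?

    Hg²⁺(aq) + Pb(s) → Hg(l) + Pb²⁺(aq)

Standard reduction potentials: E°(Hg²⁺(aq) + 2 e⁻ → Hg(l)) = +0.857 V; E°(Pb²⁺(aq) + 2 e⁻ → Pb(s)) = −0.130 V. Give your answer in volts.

Hg²⁺(aq) gains electrons, so the Hg²⁺/Hg couple is the cathode; the Pb²⁺/Pb couple is the anode.
E°cell = E°(cathode) − E°(anode) = +0.857 − (−0.130) = +0.987 V.

+0.987 V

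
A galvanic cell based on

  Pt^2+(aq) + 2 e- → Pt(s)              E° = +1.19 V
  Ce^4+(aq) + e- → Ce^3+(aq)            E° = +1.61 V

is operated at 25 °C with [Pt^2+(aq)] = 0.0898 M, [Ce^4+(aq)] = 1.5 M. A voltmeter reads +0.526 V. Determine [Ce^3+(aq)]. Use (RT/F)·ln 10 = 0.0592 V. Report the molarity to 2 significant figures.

0.081 M

Ce⁴⁺/Ce³⁺ is the cathode (higher E°); E°cell = +1.61 − (+1.19) = +0.42 V with n = 2.
Since E = E° − (0.0592/n)·log Q, log Q = n(E° − E)/0.0592 = −3.581.
The balanced reaction is 2 Ce^4+(aq) + Pt(s) → 2 Ce^3+(aq) + Pt^2+(aq), so Q = ([Ce^3+(aq)]^2·[Pt^2+(aq)]) / [Ce^4+(aq)]^2.
Isolating [Ce^3+(aq)] in Q = 10^{−3.581} yields log [Ce^3+(aq)] = −1.091, i.e. 0.081 M.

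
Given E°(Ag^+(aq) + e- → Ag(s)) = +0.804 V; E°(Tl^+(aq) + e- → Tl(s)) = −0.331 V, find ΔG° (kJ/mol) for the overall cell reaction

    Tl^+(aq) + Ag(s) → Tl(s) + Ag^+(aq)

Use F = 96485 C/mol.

In the reaction as written Tl^+(aq) is reduced, so the Tl⁺/Tl couple is the cathode and Ag⁺/Ag is the anode.
E°cell = −0.331 − (+0.804) = −1.135 V; balancing electrons gives n = 1.
ΔG° = −nFE°cell = −(1)(96485)(−1.135) J/mol = +110 kJ/mol.

+110 kJ/mol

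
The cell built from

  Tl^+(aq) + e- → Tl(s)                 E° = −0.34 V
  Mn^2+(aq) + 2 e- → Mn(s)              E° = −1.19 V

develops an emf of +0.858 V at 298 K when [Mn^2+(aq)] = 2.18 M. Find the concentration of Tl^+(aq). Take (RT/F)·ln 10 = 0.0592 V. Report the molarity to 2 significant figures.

2.0 M

Tl⁺/Tl is the cathode (higher E°); E°cell = −0.34 − (−1.19) = +0.85 V with n = 2.
From the Nernst equation, log Q = n(E° − E)/0.0592 = 2·(+0.85 − (+0.858))/0.0592 = −0.270.
The balanced reaction is 2 Tl^+(aq) + Mn(s) → 2 Tl(s) + Mn^2+(aq), so Q = [Mn^2+(aq)] / [Tl^+(aq)]^2.
Isolating [Tl^+(aq)] in Q = 10^{−0.270} yields log [Tl^+(aq)] = 0.304, i.e. 2.0 M.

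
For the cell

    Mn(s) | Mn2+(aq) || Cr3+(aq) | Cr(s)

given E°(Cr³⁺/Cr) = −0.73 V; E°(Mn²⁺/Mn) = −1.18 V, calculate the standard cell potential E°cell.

By convention the left-hand electrode in cell notation is the anode (oxidation) and the right-hand electrode is the cathode (reduction).
E°cell = E°(right) − E°(left) = −0.73 − (−1.18) = +0.45 V.

+0.45 V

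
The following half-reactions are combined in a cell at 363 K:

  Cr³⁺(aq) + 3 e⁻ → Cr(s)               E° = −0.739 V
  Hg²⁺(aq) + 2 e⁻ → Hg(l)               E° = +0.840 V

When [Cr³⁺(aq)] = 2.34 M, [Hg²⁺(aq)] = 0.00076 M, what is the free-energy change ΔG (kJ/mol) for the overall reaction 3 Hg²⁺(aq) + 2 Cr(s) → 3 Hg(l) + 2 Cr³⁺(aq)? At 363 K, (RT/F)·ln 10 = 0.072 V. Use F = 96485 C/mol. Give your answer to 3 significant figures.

−844 kJ/mol

The standard cell potential is +0.840 − (−0.739) = +1.579 V, with n = 6 electrons in the balanced equation.
Q = [Cr³⁺(aq)]^2 / [Hg²⁺(aq)]^3 = 1.25×10^10, so log Q = 10.096 and E = +1.579 − (0.072/6)(10.096) = +1.4578 V.
Finally ΔG = −nFE = −(6)(96485 C/mol)(+1.4578 V) = −844 kJ/mol.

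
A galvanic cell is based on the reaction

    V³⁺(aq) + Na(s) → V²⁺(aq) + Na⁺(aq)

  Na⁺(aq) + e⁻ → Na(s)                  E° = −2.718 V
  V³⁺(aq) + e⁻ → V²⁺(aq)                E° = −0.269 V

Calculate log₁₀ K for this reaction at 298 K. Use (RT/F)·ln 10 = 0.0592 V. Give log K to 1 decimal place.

The V³⁺/V²⁺ couple is reduced (cathode); E°cell = −0.269 − (−2.718) = +2.449 V with n = 1.
At equilibrium E = 0, so log K = nE°cell / 0.0592 = (1)(+2.449) / 0.0592 = 41.4.

log K = 41.4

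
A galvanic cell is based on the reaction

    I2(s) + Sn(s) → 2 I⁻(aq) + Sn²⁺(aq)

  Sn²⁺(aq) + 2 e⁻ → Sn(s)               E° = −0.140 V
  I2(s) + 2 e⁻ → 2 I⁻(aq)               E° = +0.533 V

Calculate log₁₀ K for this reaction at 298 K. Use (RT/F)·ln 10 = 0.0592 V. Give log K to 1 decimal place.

log K = 22.7

The I₂/I⁻ couple is reduced (cathode); E°cell = +0.533 − (−0.140) = +0.673 V with n = 2.
At equilibrium E = 0, so log K = nE°cell / 0.0592 = (2)(+0.673) / 0.0592 = 22.7.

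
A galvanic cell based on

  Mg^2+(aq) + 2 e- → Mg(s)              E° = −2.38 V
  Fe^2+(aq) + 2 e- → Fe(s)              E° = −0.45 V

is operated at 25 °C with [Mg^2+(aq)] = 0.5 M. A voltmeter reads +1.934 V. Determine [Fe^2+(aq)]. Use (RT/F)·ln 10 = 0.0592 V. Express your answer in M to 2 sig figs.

With Fe²⁺/Fe at the cathode and Mg²⁺/Mg at the anode, E°cell = −0.45 − (−2.38) = +1.93 V (n = 2).
From the Nernst equation, log Q = n(E° − E)/0.0592 = 2·(+1.93 − (+1.934))/0.0592 = −0.135.
Balancing electrons gives Fe^2+(aq) + Mg(s) → Fe(s) + Mg^2+(aq); thus Q = [Mg^2+(aq)] / [Fe^2+(aq)].
Isolating [Fe^2+(aq)] in Q = 10^{−0.135} yields log [Fe^2+(aq)] = −0.166, i.e. 0.68 M.

0.68 M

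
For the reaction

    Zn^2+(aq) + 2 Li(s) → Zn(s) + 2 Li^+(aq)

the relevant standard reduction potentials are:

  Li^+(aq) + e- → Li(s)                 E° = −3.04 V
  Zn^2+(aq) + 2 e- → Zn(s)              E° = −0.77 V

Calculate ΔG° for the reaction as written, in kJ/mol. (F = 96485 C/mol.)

−438 kJ/mol

In the reaction as written Zn^2+(aq) is reduced, so the Zn²⁺/Zn couple is the cathode and Li⁺/Li is the anode.
E°cell = −0.77 − (−3.04) = +2.27 V; balancing electrons gives n = 2.
ΔG° = −nFE°cell = −(2)(96485)(+2.27) J/mol = −438 kJ/mol.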